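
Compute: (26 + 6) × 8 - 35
Parentheses first: 26 + 6 = 32
Multiply: 32 × 8 = 256
Subtract: 256 - 35 = 221
221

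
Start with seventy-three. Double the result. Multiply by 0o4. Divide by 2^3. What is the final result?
Convert seventy-three (English words) → 73 (decimal)
Start: 73
73 × 2 = 146
Convert 0o4 (octal) → 4 (decimal)
146 × 4 = 584
Convert 2^3 (power) → 8 (decimal)
584 ÷ 8 = 73
73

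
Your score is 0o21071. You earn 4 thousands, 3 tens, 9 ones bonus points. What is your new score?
Convert 0o21071 (octal) → 2×4096 + 1×512 + 7×8 + 1 = 8761 (decimal)
Convert 4 thousands, 3 tens, 9 ones (place-value notation) → 4×1000 + 3×10 + 9 = 4039 (decimal)
Compute 8761 + 4039 = 12800
12800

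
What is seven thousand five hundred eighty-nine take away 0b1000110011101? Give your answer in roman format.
Convert seven thousand five hundred eighty-nine (English words) → 7×1000 + 5×100 + 89 = 7589 (decimal)
Convert 0b1000110011101 (binary) → 4096 + 256 + 128 + 16 + 8 + 4 + 1 = 4509 (decimal)
Compute 7589 - 4509 = 3080
Convert 3080 (decimal) → 3080 = 1000 + 1000 + 1000 + 50 + 10 + 10 + 10 → MMMLXXX (Roman numeral)
MMMLXXX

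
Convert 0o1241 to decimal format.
Convert 0o1241 (octal) → 1×512 + 2×64 + 4×8 + 1 = 673 (decimal)
673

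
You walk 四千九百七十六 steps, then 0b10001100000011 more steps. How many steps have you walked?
Convert 四千九百七十六 (Chinese numeral) → 4×1000 + 9×100 + 7×10 + 6 = 4976 (decimal)
Convert 0b10001100000011 (binary) → 8192 + 512 + 256 + 2 + 1 = 8963 (decimal)
Compute 4976 + 8963 = 13939
13939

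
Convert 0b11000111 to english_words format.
Convert 0b11000111 (binary) → 128 + 64 + 4 + 2 + 1 = 199 (decimal)
Convert 199 (decimal) → 199 = 1×100 + 99 → one hundred ninety-nine (English words)
one hundred ninety-nine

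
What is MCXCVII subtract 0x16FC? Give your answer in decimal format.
Convert MCXCVII (Roman numeral) → 1000 + 100 + 90 + 5 + 1 + 1 = 1197 (decimal)
Convert 0x16FC (hexadecimal) → 1×4096 + 6×256 + 15×16 + 12 = 5884 (decimal)
Compute 1197 - 5884 = -4687
-4687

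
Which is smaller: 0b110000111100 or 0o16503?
Convert 0b110000111100 (binary) → 2048 + 1024 + 32 + 16 + 8 + 4 = 3132 (decimal)
Convert 0o16503 (octal) → 1×4096 + 6×512 + 5×64 + 3 = 7491 (decimal)
Compare 3132 vs 7491: smaller = 3132
3132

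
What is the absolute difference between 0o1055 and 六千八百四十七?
Convert 0o1055 (octal) → 1×512 + 5×8 + 5 = 557 (decimal)
Convert 六千八百四十七 (Chinese numeral) → 6×1000 + 8×100 + 4×10 + 7 = 6847 (decimal)
Compute |557 - 6847| = 6290
6290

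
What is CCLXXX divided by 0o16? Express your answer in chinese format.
Convert CCLXXX (Roman numeral) → 100 + 100 + 50 + 10 + 10 + 10 = 280 (decimal)
Convert 0o16 (octal) → 1×8 + 6 = 14 (decimal)
Compute 280 ÷ 14 = 20
Convert 20 (decimal) → 20 = 2×10 → 二十 (Chinese numeral)
二十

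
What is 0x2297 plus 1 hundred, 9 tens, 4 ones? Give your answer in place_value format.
Convert 0x2297 (hexadecimal) → 2×4096 + 2×256 + 9×16 + 7 = 8855 (decimal)
Convert 1 hundred, 9 tens, 4 ones (place-value notation) → 1×100 + 9×10 + 4 = 194 (decimal)
Compute 8855 + 194 = 9049
Convert 9049 (decimal) → 9049 = 9×1000 + 4×10 + 9 → 9 thousands, 4 tens, 9 ones (place-value notation)
9 thousands, 4 tens, 9 ones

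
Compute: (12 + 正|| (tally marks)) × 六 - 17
Convert 正|| (tally marks) → 5 + 2 = 7 (decimal)
Convert 六 (Chinese numeral) → 6 (decimal)
Expression in decimal: (12 + 7) × 6 - 17
Parentheses first: 12 + 7 = 19
Multiply: 19 × 6 = 114
Subtract: 114 - 17 = 97
97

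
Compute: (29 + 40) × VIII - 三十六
Convert VIII (Roman numeral) → 5 + 1 + 1 + 1 = 8 (decimal)
Convert 三十六 (Chinese numeral) → 3×10 + 6 = 36 (decimal)
Expression in decimal: (29 + 40) × 8 - 36
Parentheses first: 29 + 40 = 69
Multiply: 69 × 8 = 552
Subtract: 552 - 36 = 516
516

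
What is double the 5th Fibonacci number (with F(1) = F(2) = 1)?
The 5th Fibonacci number (with F(1) = F(2) = 1): 1, 1, 2, 3, 5 → 5
Compute 5 × 2 = 10
10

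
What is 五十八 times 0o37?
Convert 五十八 (Chinese numeral) → 5×10 + 8 = 58 (decimal)
Convert 0o37 (octal) → 3×8 + 7 = 31 (decimal)
Compute 58 × 31 = 1798
1798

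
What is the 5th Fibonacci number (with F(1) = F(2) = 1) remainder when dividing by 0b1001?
Convert the 5th Fibonacci number (with F(1) = F(2) = 1) (Fibonacci index) → 1, 1, 2, 3, 5 → 5 (decimal)
Convert 0b1001 (binary) → 8 + 1 = 9 (decimal)
Compute 5 mod 9 = 5
5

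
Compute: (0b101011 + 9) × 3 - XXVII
Convert 0b101011 (binary) → 32 + 8 + 2 + 1 = 43 (decimal)
Convert XXVII (Roman numeral) → 10 + 10 + 5 + 1 + 1 = 27 (decimal)
Expression in decimal: (43 + 9) × 3 - 27
Parentheses first: 43 + 9 = 52
Multiply: 52 × 3 = 156
Subtract: 156 - 27 = 129
129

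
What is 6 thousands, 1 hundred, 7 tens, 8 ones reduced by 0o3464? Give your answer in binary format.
Convert 6 thousands, 1 hundred, 7 tens, 8 ones (place-value notation) → 6×1000 + 1×100 + 7×10 + 8 = 6178 (decimal)
Convert 0o3464 (octal) → 3×512 + 4×64 + 6×8 + 4 = 1844 (decimal)
Compute 6178 - 1844 = 4334
Convert 4334 (decimal) → 4334 = 4096 + 128 + 64 + 32 + 8 + 4 + 2 → 0b1000011101110 (binary)
0b1000011101110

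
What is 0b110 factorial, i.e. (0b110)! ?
Convert 0b110 (binary) → 4 + 2 = 6 (decimal)
Compute 6! = 720
720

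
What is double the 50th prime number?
The 50th prime number = 229
Compute 229 × 2 = 458
458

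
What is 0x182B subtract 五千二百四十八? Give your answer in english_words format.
Convert 0x182B (hexadecimal) → 1×4096 + 8×256 + 2×16 + 11 = 6187 (decimal)
Convert 五千二百四十八 (Chinese numeral) → 5×1000 + 2×100 + 4×10 + 8 = 5248 (decimal)
Compute 6187 - 5248 = 939
Convert 939 (decimal) → 939 = 9×100 + 39 → nine hundred thirty-nine (English words)
nine hundred thirty-nine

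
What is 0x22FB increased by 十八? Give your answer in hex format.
Convert 0x22FB (hexadecimal) → 2×4096 + 2×256 + 15×16 + 11 = 8955 (decimal)
Convert 十八 (Chinese numeral) → 1×10 + 8 = 18 (decimal)
Compute 8955 + 18 = 8973
Convert 8973 (decimal) → 8973 = 2×4096 + 3×256 + 13 → 0x230D (hexadecimal)
0x230D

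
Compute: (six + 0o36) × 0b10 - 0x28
Convert six (English words) → 6 (decimal)
Convert 0o36 (octal) → 3×8 + 6 = 30 (decimal)
Convert 0b10 (binary) → 2 (decimal)
Convert 0x28 (hexadecimal) → 2×16 + 8 = 40 (decimal)
Expression in decimal: (6 + 30) × 2 - 40
Parentheses first: 6 + 30 = 36
Multiply: 36 × 2 = 72
Subtract: 72 - 40 = 32
32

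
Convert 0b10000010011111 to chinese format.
Convert 0b10000010011111 (binary) → 8192 + 128 + 16 + 8 + 4 + 2 + 1 = 8351 (decimal)
Convert 8351 (decimal) → 8351 = 8×1000 + 3×100 + 5×10 + 1 → 八千三百五十一 (Chinese numeral)
八千三百五十一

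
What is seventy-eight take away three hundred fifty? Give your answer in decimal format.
Convert seventy-eight (English words) → 78 (decimal)
Convert three hundred fifty (English words) → 3×100 + 50 = 350 (decimal)
Compute 78 - 350 = -272
-272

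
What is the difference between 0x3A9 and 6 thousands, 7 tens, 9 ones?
Convert 0x3A9 (hexadecimal) → 3×256 + 10×16 + 9 = 937 (decimal)
Convert 6 thousands, 7 tens, 9 ones (place-value notation) → 6×1000 + 7×10 + 9 = 6079 (decimal)
Difference: |937 - 6079| = 5142
5142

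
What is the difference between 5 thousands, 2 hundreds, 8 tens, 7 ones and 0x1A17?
Convert 5 thousands, 2 hundreds, 8 tens, 7 ones (place-value notation) → 5×1000 + 2×100 + 8×10 + 7 = 5287 (decimal)
Convert 0x1A17 (hexadecimal) → 1×4096 + 10×256 + 1×16 + 7 = 6679 (decimal)
Difference: |5287 - 6679| = 1392
1392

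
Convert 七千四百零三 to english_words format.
Convert 七千四百零三 (Chinese numeral) → 7×1000 + 4×100 + 3 = 7403 (decimal)
Convert 7403 (decimal) → 7403 = 7×1000 + 4×100 + 3 → seven thousand four hundred three (English words)
seven thousand four hundred three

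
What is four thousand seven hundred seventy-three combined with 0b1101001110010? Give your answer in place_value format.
Convert four thousand seven hundred seventy-three (English words) → 4×1000 + 7×100 + 73 = 4773 (decimal)
Convert 0b1101001110010 (binary) → 4096 + 2048 + 512 + 64 + 32 + 16 + 2 = 6770 (decimal)
Compute 4773 + 6770 = 11543
Convert 11543 (decimal) → 11543 = 11×1000 + 5×100 + 4×10 + 3 → 11 thousands, 5 hundreds, 4 tens, 3 ones (place-value notation)
11 thousands, 5 hundreds, 4 tens, 3 ones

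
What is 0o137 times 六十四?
Convert 0o137 (octal) → 1×64 + 3×8 + 7 = 95 (decimal)
Convert 六十四 (Chinese numeral) → 6×10 + 4 = 64 (decimal)
Compute 95 × 64 = 6080
6080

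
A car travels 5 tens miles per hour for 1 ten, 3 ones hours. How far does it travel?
Convert 5 tens (place-value notation) → 5×10 = 50 (decimal)
Convert 1 ten, 3 ones (place-value notation) → 1×10 + 3 = 13 (decimal)
Compute 50 × 13 = 650
650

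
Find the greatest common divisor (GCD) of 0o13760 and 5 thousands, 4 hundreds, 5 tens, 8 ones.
Convert 0o13760 (octal) → 1×4096 + 3×512 + 7×64 + 6×8 = 6128 (decimal)
Convert 5 thousands, 4 hundreds, 5 tens, 8 ones (place-value notation) → 5×1000 + 4×100 + 5×10 + 8 = 5458 (decimal)
Compute gcd(6128, 5458) = 2
2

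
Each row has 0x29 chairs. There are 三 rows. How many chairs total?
Convert 0x29 (hexadecimal) → 2×16 + 9 = 41 (decimal)
Convert 三 (Chinese numeral) → 3 (decimal)
Compute 41 × 3 = 123
123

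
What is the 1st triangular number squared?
The 1st triangular number = 1×2/2 = 1
Compute 1² = 1 × 1 = 1
1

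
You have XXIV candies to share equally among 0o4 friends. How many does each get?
Convert XXIV (Roman numeral) → 10 + 10 + 4 = 24 (decimal)
Convert 0o4 (octal) → 4 (decimal)
Compute 24 ÷ 4 = 6
6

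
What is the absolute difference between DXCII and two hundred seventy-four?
Convert DXCII (Roman numeral) → 500 + 90 + 1 + 1 = 592 (decimal)
Convert two hundred seventy-four (English words) → 2×100 + 74 = 274 (decimal)
Compute |592 - 274| = 318
318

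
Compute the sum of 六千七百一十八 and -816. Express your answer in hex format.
Convert 六千七百一十八 (Chinese numeral) → 6×1000 + 7×100 + 1×10 + 8 = 6718 (decimal)
Compute 6718 + -816 = 5902
Convert 5902 (decimal) → 5902 = 1×4096 + 7×256 + 14 → 0x170E (hexadecimal)
0x170E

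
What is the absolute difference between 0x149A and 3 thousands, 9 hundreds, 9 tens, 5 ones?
Convert 0x149A (hexadecimal) → 1×4096 + 4×256 + 9×16 + 10 = 5274 (decimal)
Convert 3 thousands, 9 hundreds, 9 tens, 5 ones (place-value notation) → 3×1000 + 9×100 + 9×10 + 5 = 3995 (decimal)
Compute |5274 - 3995| = 1279
1279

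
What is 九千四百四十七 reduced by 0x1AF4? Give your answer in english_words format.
Convert 九千四百四十七 (Chinese numeral) → 9×1000 + 4×100 + 4×10 + 7 = 9447 (decimal)
Convert 0x1AF4 (hexadecimal) → 1×4096 + 10×256 + 15×16 + 4 = 6900 (decimal)
Compute 9447 - 6900 = 2547
Convert 2547 (decimal) → 2547 = 2×1000 + 5×100 + 47 → two thousand five hundred forty-seven (English words)
two thousand five hundred forty-seven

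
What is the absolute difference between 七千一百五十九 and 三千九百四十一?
Convert 七千一百五十九 (Chinese numeral) → 7×1000 + 1×100 + 5×10 + 9 = 7159 (decimal)
Convert 三千九百四十一 (Chinese numeral) → 3×1000 + 9×100 + 4×10 + 1 = 3941 (decimal)
Compute |7159 - 3941| = 3218
3218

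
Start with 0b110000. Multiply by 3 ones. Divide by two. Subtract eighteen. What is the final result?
Convert 0b110000 (binary) → 32 + 16 = 48 (decimal)
Start: 48
Convert 3 ones (place-value notation) → 3 (decimal)
48 × 3 = 144
Convert two (English words) → 2 (decimal)
144 ÷ 2 = 72
Convert eighteen (English words) → 18 (decimal)
72 - 18 = 54
54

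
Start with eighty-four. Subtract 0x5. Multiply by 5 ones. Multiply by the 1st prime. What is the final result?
Convert eighty-four (English words) → 84 (decimal)
Start: 84
Convert 0x5 (hexadecimal) → 5 (decimal)
84 - 5 = 79
Convert 5 ones (place-value notation) → 5 (decimal)
79 × 5 = 395
Convert the 1st prime (prime index) → 2 (decimal)
395 × 2 = 790
790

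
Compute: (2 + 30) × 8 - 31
Parentheses first: 2 + 30 = 32
Multiply: 32 × 8 = 256
Subtract: 256 - 31 = 225
225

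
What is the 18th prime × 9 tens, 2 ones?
Convert the 18th prime (prime index) → 61 (decimal)
Convert 9 tens, 2 ones (place-value notation) → 9×10 + 2 = 92 (decimal)
Compute 61 × 92 = 5612
5612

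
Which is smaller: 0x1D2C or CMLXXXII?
Convert 0x1D2C (hexadecimal) → 1×4096 + 13×256 + 2×16 + 12 = 7468 (decimal)
Convert CMLXXXII (Roman numeral) → 900 + 50 + 10 + 10 + 10 + 1 + 1 = 982 (decimal)
Compare 7468 vs 982: smaller = 982
982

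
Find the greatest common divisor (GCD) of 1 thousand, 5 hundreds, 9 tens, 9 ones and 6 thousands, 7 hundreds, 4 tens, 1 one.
Convert 1 thousand, 5 hundreds, 9 tens, 9 ones (place-value notation) → 1×1000 + 5×100 + 9×10 + 9 = 1599 (decimal)
Convert 6 thousands, 7 hundreds, 4 tens, 1 one (place-value notation) → 6×1000 + 7×100 + 4×10 + 1 = 6741 (decimal)
Compute gcd(1599, 6741) = 3
3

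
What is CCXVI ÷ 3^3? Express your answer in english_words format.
Convert CCXVI (Roman numeral) → 100 + 100 + 10 + 5 + 1 = 216 (decimal)
Convert 3^3 (power) → 27 (decimal)
Compute 216 ÷ 27 = 8
Convert 8 (decimal) → eight (English words)
eight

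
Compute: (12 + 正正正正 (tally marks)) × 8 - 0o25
Convert 正正正正 (tally marks) → 5 + 5 + 5 + 5 = 20 (decimal)
Convert 0o25 (octal) → 2×8 + 5 = 21 (decimal)
Expression in decimal: (12 + 20) × 8 - 21
Parentheses first: 12 + 20 = 32
Multiply: 32 × 8 = 256
Subtract: 256 - 21 = 235
235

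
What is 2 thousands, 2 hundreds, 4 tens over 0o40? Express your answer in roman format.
Convert 2 thousands, 2 hundreds, 4 tens (place-value notation) → 2×1000 + 2×100 + 4×10 = 2240 (decimal)
Convert 0o40 (octal) → 4×8 = 32 (decimal)
Compute 2240 ÷ 32 = 70
Convert 70 (decimal) → 70 = 50 + 10 + 10 → LXX (Roman numeral)
LXX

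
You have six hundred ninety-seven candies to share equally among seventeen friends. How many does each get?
Convert six hundred ninety-seven (English words) → 6×100 + 97 = 697 (decimal)
Convert seventeen (English words) → 17 (decimal)
Compute 697 ÷ 17 = 41
41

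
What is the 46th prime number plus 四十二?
The 46th prime number = 199
Convert 四十二 (Chinese numeral) → 4×10 + 2 = 42 (decimal)
Compute 199 + 42 = 241
241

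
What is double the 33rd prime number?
The 33rd prime number = 137
Compute 137 × 2 = 274
274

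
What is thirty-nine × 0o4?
Convert thirty-nine (English words) → 39 (decimal)
Convert 0o4 (octal) → 4 (decimal)
Compute 39 × 4 = 156
156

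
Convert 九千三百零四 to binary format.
Convert 九千三百零四 (Chinese numeral) → 9×1000 + 3×100 + 4 = 9304 (decimal)
Convert 9304 (decimal) → 9304 = 8192 + 1024 + 64 + 16 + 8 → 0b10010001011000 (binary)
0b10010001011000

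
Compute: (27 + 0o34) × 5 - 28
Convert 0o34 (octal) → 3×8 + 4 = 28 (decimal)
Expression in decimal: (27 + 28) × 5 - 28
Parentheses first: 27 + 28 = 55
Multiply: 55 × 5 = 275
Subtract: 275 - 28 = 247
247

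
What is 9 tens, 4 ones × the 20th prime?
Convert 9 tens, 4 ones (place-value notation) → 9×10 + 4 = 94 (decimal)
Convert the 20th prime (prime index) → 71 (decimal)
Compute 94 × 71 = 6674
6674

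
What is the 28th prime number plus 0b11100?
The 28th prime number = 107
Convert 0b11100 (binary) → 16 + 8 + 4 = 28 (decimal)
Compute 107 + 28 = 135
135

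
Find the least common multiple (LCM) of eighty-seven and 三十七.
Convert eighty-seven (English words) → 87 (decimal)
Convert 三十七 (Chinese numeral) → 3×10 + 7 = 37 (decimal)
Compute lcm(87, 37) = 3219
3219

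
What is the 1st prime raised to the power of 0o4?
Convert the 1st prime (prime index) → 2 (decimal)
Convert 0o4 (octal) → 4 (decimal)
Compute 2 ^ 4 = 16
16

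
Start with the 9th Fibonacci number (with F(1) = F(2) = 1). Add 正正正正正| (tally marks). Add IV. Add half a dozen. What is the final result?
Convert the 9th Fibonacci number (with F(1) = F(2) = 1) (Fibonacci index) → 1, 1, 2, 3, 5, 8, 13, 21, 34 → 34 (decimal)
Start: 34
Convert 正正正正正| (tally marks) → 5 + 5 + 5 + 5 + 5 + 1 = 26 (decimal)
34 + 26 = 60
Convert IV (Roman numeral) → 4 (decimal)
60 + 4 = 64
Convert half a dozen (colloquial) → 6 (decimal)
64 + 6 = 70
70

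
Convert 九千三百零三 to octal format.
Convert 九千三百零三 (Chinese numeral) → 9×1000 + 3×100 + 3 = 9303 (decimal)
Convert 9303 (decimal) → 9303 = 2×4096 + 2×512 + 1×64 + 2×8 + 7 → 0o22127 (octal)
0o22127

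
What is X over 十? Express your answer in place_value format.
Convert X (Roman numeral) → 10 (decimal)
Convert 十 (Chinese numeral) → 1×10 = 10 (decimal)
Compute 10 ÷ 10 = 1
Convert 1 (decimal) → 1 one (place-value notation)
1 one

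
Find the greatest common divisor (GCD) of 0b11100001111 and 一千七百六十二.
Convert 0b11100001111 (binary) → 1024 + 512 + 256 + 8 + 4 + 2 + 1 = 1807 (decimal)
Convert 一千七百六十二 (Chinese numeral) → 1×1000 + 7×100 + 6×10 + 2 = 1762 (decimal)
Compute gcd(1807, 1762) = 1
1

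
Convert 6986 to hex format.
Convert 6986 (decimal) → 6986 = 1×4096 + 11×256 + 4×16 + 10 → 0x1B4A (hexadecimal)
0x1B4A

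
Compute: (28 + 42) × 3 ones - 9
Convert 3 ones (place-value notation) → 3 (decimal)
Expression in decimal: (28 + 42) × 3 - 9
Parentheses first: 28 + 42 = 70
Multiply: 70 × 3 = 210
Subtract: 210 - 9 = 201
201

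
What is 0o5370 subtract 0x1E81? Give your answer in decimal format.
Convert 0o5370 (octal) → 5×512 + 3×64 + 7×8 = 2808 (decimal)
Convert 0x1E81 (hexadecimal) → 1×4096 + 14×256 + 8×16 + 1 = 7809 (decimal)
Compute 2808 - 7809 = -5001
-5001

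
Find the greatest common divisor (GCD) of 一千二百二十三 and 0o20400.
Convert 一千二百二十三 (Chinese numeral) → 1×1000 + 2×100 + 2×10 + 3 = 1223 (decimal)
Convert 0o20400 (octal) → 2×4096 + 4×64 = 8448 (decimal)
Compute gcd(1223, 8448) = 1
1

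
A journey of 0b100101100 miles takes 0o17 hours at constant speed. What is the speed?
Convert 0b100101100 (binary) → 256 + 32 + 8 + 4 = 300 (decimal)
Convert 0o17 (octal) → 1×8 + 7 = 15 (decimal)
Compute 300 ÷ 15 = 20
20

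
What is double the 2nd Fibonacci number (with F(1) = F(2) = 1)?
The 2nd Fibonacci number (with F(1) = F(2) = 1) = 1
Compute 1 × 2 = 2
2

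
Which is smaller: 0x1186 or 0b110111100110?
Convert 0x1186 (hexadecimal) → 1×4096 + 1×256 + 8×16 + 6 = 4486 (decimal)
Convert 0b110111100110 (binary) → 2048 + 1024 + 256 + 128 + 64 + 32 + 4 + 2 = 3558 (decimal)
Compare 4486 vs 3558: smaller = 3558
3558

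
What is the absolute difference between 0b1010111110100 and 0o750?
Convert 0b1010111110100 (binary) → 4096 + 1024 + 256 + 128 + 64 + 32 + 16 + 4 = 5620 (decimal)
Convert 0o750 (octal) → 7×64 + 5×8 = 488 (decimal)
Compute |5620 - 488| = 5132
5132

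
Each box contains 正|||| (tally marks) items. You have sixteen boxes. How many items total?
Convert 正|||| (tally marks) → 5 + 4 = 9 (decimal)
Convert sixteen (English words) → 16 (decimal)
Compute 9 × 16 = 144
144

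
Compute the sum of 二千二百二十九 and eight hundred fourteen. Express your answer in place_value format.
Convert 二千二百二十九 (Chinese numeral) → 2×1000 + 2×100 + 2×10 + 9 = 2229 (decimal)
Convert eight hundred fourteen (English words) → 8×100 + 14 = 814 (decimal)
Compute 2229 + 814 = 3043
Convert 3043 (decimal) → 3043 = 3×1000 + 4×10 + 3 → 3 thousands, 4 tens, 3 ones (place-value notation)
3 thousands, 4 tens, 3 ones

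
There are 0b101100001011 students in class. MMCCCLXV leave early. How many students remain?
Convert 0b101100001011 (binary) → 2048 + 512 + 256 + 8 + 2 + 1 = 2827 (decimal)
Convert MMCCCLXV (Roman numeral) → 1000 + 1000 + 100 + 100 + 100 + 50 + 10 + 5 = 2365 (decimal)
Compute 2827 - 2365 = 462
462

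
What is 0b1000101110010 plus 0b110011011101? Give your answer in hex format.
Convert 0b1000101110010 (binary) → 4096 + 256 + 64 + 32 + 16 + 2 = 4466 (decimal)
Convert 0b110011011101 (binary) → 2048 + 1024 + 128 + 64 + 16 + 8 + 4 + 1 = 3293 (decimal)
Compute 4466 + 3293 = 7759
Convert 7759 (decimal) → 7759 = 1×4096 + 14×256 + 4×16 + 15 → 0x1E4F (hexadecimal)
0x1E4F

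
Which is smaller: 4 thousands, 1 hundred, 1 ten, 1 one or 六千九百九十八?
Convert 4 thousands, 1 hundred, 1 ten, 1 one (place-value notation) → 4×1000 + 1×100 + 1×10 + 1 = 4111 (decimal)
Convert 六千九百九十八 (Chinese numeral) → 6×1000 + 9×100 + 9×10 + 8 = 6998 (decimal)
Compare 4111 vs 6998: smaller = 4111
4111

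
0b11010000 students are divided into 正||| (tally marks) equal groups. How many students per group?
Convert 0b11010000 (binary) → 128 + 64 + 16 = 208 (decimal)
Convert 正||| (tally marks) → 5 + 3 = 8 (decimal)
Compute 208 ÷ 8 = 26
26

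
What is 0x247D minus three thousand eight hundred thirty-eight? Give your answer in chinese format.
Convert 0x247D (hexadecimal) → 2×4096 + 4×256 + 7×16 + 13 = 9341 (decimal)
Convert three thousand eight hundred thirty-eight (English words) → 3×1000 + 8×100 + 38 = 3838 (decimal)
Compute 9341 - 3838 = 5503
Convert 5503 (decimal) → 5503 = 5×1000 + 5×100 + 3 → 五千五百零三 (Chinese numeral)
五千五百零三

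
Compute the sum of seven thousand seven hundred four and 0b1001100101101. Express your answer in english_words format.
Convert seven thousand seven hundred four (English words) → 7×1000 + 7×100 + 4 = 7704 (decimal)
Convert 0b1001100101101 (binary) → 4096 + 512 + 256 + 32 + 8 + 4 + 1 = 4909 (decimal)
Compute 7704 + 4909 = 12613
Convert 12613 (decimal) → 12613 = 12×1000 + 6×100 + 13 → twelve thousand six hundred thirteen (English words)
twelve thousand six hundred thirteen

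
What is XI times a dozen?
Convert XI (Roman numeral) → 10 + 1 = 11 (decimal)
Convert a dozen (colloquial) → 12 (decimal)
Compute 11 × 12 = 132
132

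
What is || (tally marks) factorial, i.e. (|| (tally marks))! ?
Convert || (tally marks) → 2 (decimal)
Compute 2! = 2
2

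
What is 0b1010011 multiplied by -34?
Convert 0b1010011 (binary) → 64 + 16 + 2 + 1 = 83 (decimal)
Compute 83 × -34 = -2822
-2822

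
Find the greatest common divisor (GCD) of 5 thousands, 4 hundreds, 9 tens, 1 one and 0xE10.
Convert 5 thousands, 4 hundreds, 9 tens, 1 one (place-value notation) → 5×1000 + 4×100 + 9×10 + 1 = 5491 (decimal)
Convert 0xE10 (hexadecimal) → 14×256 + 1×16 = 3600 (decimal)
Compute gcd(5491, 3600) = 1
1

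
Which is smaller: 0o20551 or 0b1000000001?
Convert 0o20551 (octal) → 2×4096 + 5×64 + 5×8 + 1 = 8553 (decimal)
Convert 0b1000000001 (binary) → 512 + 1 = 513 (decimal)
Compare 8553 vs 513: smaller = 513
513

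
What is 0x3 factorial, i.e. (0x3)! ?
Convert 0x3 (hexadecimal) → 3 (decimal)
Compute 3! = 6
6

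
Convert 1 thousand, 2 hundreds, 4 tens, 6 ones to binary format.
Convert 1 thousand, 2 hundreds, 4 tens, 6 ones (place-value notation) → 1×1000 + 2×100 + 4×10 + 6 = 1246 (decimal)
Convert 1246 (decimal) → 1246 = 1024 + 128 + 64 + 16 + 8 + 4 + 2 → 0b10011011110 (binary)
0b10011011110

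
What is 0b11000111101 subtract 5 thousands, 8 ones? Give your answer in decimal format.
Convert 0b11000111101 (binary) → 1024 + 512 + 32 + 16 + 8 + 4 + 1 = 1597 (decimal)
Convert 5 thousands, 8 ones (place-value notation) → 5×1000 + 8 = 5008 (decimal)
Compute 1597 - 5008 = -3411
-3411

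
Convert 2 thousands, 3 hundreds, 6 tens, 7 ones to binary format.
Convert 2 thousands, 3 hundreds, 6 tens, 7 ones (place-value notation) → 2×1000 + 3×100 + 6×10 + 7 = 2367 (decimal)
Convert 2367 (decimal) → 2367 = 2048 + 256 + 32 + 16 + 8 + 4 + 2 + 1 → 0b100100111111 (binary)
0b100100111111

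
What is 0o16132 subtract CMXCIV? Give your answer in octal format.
Convert 0o16132 (octal) → 1×4096 + 6×512 + 1×64 + 3×8 + 2 = 7258 (decimal)
Convert CMXCIV (Roman numeral) → 900 + 90 + 4 = 994 (decimal)
Compute 7258 - 994 = 6264
Convert 6264 (decimal) → 6264 = 1×4096 + 4×512 + 1×64 + 7×8 → 0o14170 (octal)
0o14170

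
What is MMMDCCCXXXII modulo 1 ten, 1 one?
Convert MMMDCCCXXXII (Roman numeral) → 1000 + 1000 + 1000 + 500 + 100 + 100 + 100 + 10 + 10 + 10 + 1 + 1 = 3832 (decimal)
Convert 1 ten, 1 one (place-value notation) → 1×10 + 1 = 11 (decimal)
Compute 3832 mod 11 = 4
4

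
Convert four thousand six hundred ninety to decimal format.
Convert four thousand six hundred ninety (English words) → 4×1000 + 6×100 + 90 = 4690 (decimal)
4690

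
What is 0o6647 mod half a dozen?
Convert 0o6647 (octal) → 6×512 + 6×64 + 4×8 + 7 = 3495 (decimal)
Convert half a dozen (colloquial) → 6 (decimal)
Compute 3495 mod 6 = 3
3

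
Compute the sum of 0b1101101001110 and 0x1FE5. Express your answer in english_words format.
Convert 0b1101101001110 (binary) → 4096 + 2048 + 512 + 256 + 64 + 8 + 4 + 2 = 6990 (decimal)
Convert 0x1FE5 (hexadecimal) → 1×4096 + 15×256 + 14×16 + 5 = 8165 (decimal)
Compute 6990 + 8165 = 15155
Convert 15155 (decimal) → 15155 = 15×1000 + 1×100 + 55 → fifteen thousand one hundred fifty-five (English words)
fifteen thousand one hundred fifty-five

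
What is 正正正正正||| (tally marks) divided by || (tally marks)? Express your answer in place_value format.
Convert 正正正正正||| (tally marks) → 5 + 5 + 5 + 5 + 5 + 3 = 28 (decimal)
Convert || (tally marks) → 2 (decimal)
Compute 28 ÷ 2 = 14
Convert 14 (decimal) → 14 = 1×10 + 4 → 1 ten, 4 ones (place-value notation)
1 ten, 4 ones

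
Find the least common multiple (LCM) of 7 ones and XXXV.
Convert 7 ones (place-value notation) → 7 (decimal)
Convert XXXV (Roman numeral) → 10 + 10 + 10 + 5 = 35 (decimal)
Compute lcm(7, 35) = 35
35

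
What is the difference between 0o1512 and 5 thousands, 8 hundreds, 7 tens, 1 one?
Convert 0o1512 (octal) → 1×512 + 5×64 + 1×8 + 2 = 842 (decimal)
Convert 5 thousands, 8 hundreds, 7 tens, 1 one (place-value notation) → 5×1000 + 8×100 + 7×10 + 1 = 5871 (decimal)
Difference: |842 - 5871| = 5029
5029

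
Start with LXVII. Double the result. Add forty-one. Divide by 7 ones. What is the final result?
Convert LXVII (Roman numeral) → 50 + 10 + 5 + 1 + 1 = 67 (decimal)
Start: 67
67 × 2 = 134
Convert forty-one (English words) → 41 (decimal)
134 + 41 = 175
Convert 7 ones (place-value notation) → 7 (decimal)
175 ÷ 7 = 25
25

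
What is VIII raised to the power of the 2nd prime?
Convert VIII (Roman numeral) → 5 + 1 + 1 + 1 = 8 (decimal)
Convert the 2nd prime (prime index) → 3 (decimal)
Compute 8 ^ 3 = 512
512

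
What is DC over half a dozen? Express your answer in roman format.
Convert DC (Roman numeral) → 500 + 100 = 600 (decimal)
Convert half a dozen (colloquial) → 6 (decimal)
Compute 600 ÷ 6 = 100
Convert 100 (decimal) → C (Roman numeral)
C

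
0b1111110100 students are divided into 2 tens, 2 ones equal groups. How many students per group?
Convert 0b1111110100 (binary) → 512 + 256 + 128 + 64 + 32 + 16 + 4 = 1012 (decimal)
Convert 2 tens, 2 ones (place-value notation) → 2×10 + 2 = 22 (decimal)
Compute 1012 ÷ 22 = 46
46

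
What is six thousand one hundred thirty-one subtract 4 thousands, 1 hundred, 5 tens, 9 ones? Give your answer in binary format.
Convert six thousand one hundred thirty-one (English words) → 6×1000 + 1×100 + 31 = 6131 (decimal)
Convert 4 thousands, 1 hundred, 5 tens, 9 ones (place-value notation) → 4×1000 + 1×100 + 5×10 + 9 = 4159 (decimal)
Compute 6131 - 4159 = 1972
Convert 1972 (decimal) → 1972 = 1024 + 512 + 256 + 128 + 32 + 16 + 4 → 0b11110110100 (binary)
0b11110110100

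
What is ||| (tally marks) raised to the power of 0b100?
Convert ||| (tally marks) → 3 (decimal)
Convert 0b100 (binary) → 4 (decimal)
Compute 3 ^ 4 = 81
81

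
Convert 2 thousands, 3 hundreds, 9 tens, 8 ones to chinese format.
Convert 2 thousands, 3 hundreds, 9 tens, 8 ones (place-value notation) → 2×1000 + 3×100 + 9×10 + 8 = 2398 (decimal)
Convert 2398 (decimal) → 2398 = 2×1000 + 3×100 + 9×10 + 8 → 二千三百九十八 (Chinese numeral)
二千三百九十八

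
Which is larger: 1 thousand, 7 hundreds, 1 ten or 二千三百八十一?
Convert 1 thousand, 7 hundreds, 1 ten (place-value notation) → 1×1000 + 7×100 + 1×10 = 1710 (decimal)
Convert 二千三百八十一 (Chinese numeral) → 2×1000 + 3×100 + 8×10 + 1 = 2381 (decimal)
Compare 1710 vs 2381: larger = 2381
2381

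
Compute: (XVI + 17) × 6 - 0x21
Convert XVI (Roman numeral) → 10 + 5 + 1 = 16 (decimal)
Convert 0x21 (hexadecimal) → 2×16 + 1 = 33 (decimal)
Expression in decimal: (16 + 17) × 6 - 33
Parentheses first: 16 + 17 = 33
Multiply: 33 × 6 = 198
Subtract: 198 - 33 = 165
165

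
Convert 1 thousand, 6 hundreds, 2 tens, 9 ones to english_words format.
Convert 1 thousand, 6 hundreds, 2 tens, 9 ones (place-value notation) → 1×1000 + 6×100 + 2×10 + 9 = 1629 (decimal)
Convert 1629 (decimal) → 1629 = 1×1000 + 6×100 + 29 → one thousand six hundred twenty-nine (English words)
one thousand six hundred twenty-nine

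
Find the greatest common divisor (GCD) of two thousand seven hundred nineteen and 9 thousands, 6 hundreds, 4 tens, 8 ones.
Convert two thousand seven hundred nineteen (English words) → 2×1000 + 7×100 + 19 = 2719 (decimal)
Convert 9 thousands, 6 hundreds, 4 tens, 8 ones (place-value notation) → 9×1000 + 6×100 + 4×10 + 8 = 9648 (decimal)
Compute gcd(2719, 9648) = 1
1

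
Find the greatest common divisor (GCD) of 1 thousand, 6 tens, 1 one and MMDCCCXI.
Convert 1 thousand, 6 tens, 1 one (place-value notation) → 1×1000 + 6×10 + 1 = 1061 (decimal)
Convert MMDCCCXI (Roman numeral) → 1000 + 1000 + 500 + 100 + 100 + 100 + 10 + 1 = 2811 (decimal)
Compute gcd(1061, 2811) = 1
1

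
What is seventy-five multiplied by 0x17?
Convert seventy-five (English words) → 75 (decimal)
Convert 0x17 (hexadecimal) → 1×16 + 7 = 23 (decimal)
Compute 75 × 23 = 1725
1725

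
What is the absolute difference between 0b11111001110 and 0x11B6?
Convert 0b11111001110 (binary) → 1024 + 512 + 256 + 128 + 64 + 8 + 4 + 2 = 1998 (decimal)
Convert 0x11B6 (hexadecimal) → 1×4096 + 1×256 + 11×16 + 6 = 4534 (decimal)
Compute |1998 - 4534| = 2536
2536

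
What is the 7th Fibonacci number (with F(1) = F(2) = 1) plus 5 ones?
The 7th Fibonacci number (with F(1) = F(2) = 1): 1, 1, 2, 3, 5, 8, 13 → 13
Convert 5 ones (place-value notation) → 5 (decimal)
Compute 13 + 5 = 18
18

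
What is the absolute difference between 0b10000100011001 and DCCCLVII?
Convert 0b10000100011001 (binary) → 8192 + 256 + 16 + 8 + 1 = 8473 (decimal)
Convert DCCCLVII (Roman numeral) → 500 + 100 + 100 + 100 + 50 + 5 + 1 + 1 = 857 (decimal)
Compute |8473 - 857| = 7616
7616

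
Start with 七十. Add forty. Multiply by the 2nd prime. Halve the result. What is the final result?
Convert 七十 (Chinese numeral) → 7×10 = 70 (decimal)
Start: 70
Convert forty (English words) → 40 (decimal)
70 + 40 = 110
Convert the 2nd prime (prime index) → 3 (decimal)
110 × 3 = 330
330 ÷ 2 = 165
165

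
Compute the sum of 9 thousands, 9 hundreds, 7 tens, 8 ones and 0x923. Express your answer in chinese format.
Convert 9 thousands, 9 hundreds, 7 tens, 8 ones (place-value notation) → 9×1000 + 9×100 + 7×10 + 8 = 9978 (decimal)
Convert 0x923 (hexadecimal) → 9×256 + 2×16 + 3 = 2339 (decimal)
Compute 9978 + 2339 = 12317
Convert 12317 (decimal) → 12317 = 1×10000 + 2×1000 + 3×100 + 1×10 + 7 → 一万二千三百一十七 (Chinese numeral)
一万二千三百一十七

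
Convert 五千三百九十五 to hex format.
Convert 五千三百九十五 (Chinese numeral) → 5×1000 + 3×100 + 9×10 + 5 = 5395 (decimal)
Convert 5395 (decimal) → 5395 = 1×4096 + 5×256 + 1×16 + 3 → 0x1513 (hexadecimal)
0x1513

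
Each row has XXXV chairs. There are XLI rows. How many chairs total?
Convert XXXV (Roman numeral) → 10 + 10 + 10 + 5 = 35 (decimal)
Convert XLI (Roman numeral) → 40 + 1 = 41 (decimal)
Compute 35 × 41 = 1435
1435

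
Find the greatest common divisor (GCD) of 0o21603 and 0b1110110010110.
Convert 0o21603 (octal) → 2×4096 + 1×512 + 6×64 + 3 = 9091 (decimal)
Convert 0b1110110010110 (binary) → 4096 + 2048 + 1024 + 256 + 128 + 16 + 4 + 2 = 7574 (decimal)
Compute gcd(9091, 7574) = 1
1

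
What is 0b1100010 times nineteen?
Convert 0b1100010 (binary) → 64 + 32 + 2 = 98 (decimal)
Convert nineteen (English words) → 19 (decimal)
Compute 98 × 19 = 1862
1862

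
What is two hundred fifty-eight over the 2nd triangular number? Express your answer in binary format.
Convert two hundred fifty-eight (English words) → 2×100 + 58 = 258 (decimal)
Convert the 2nd triangular number (triangular index) → 2×3/2 = 3 (decimal)
Compute 258 ÷ 3 = 86
Convert 86 (decimal) → 86 = 64 + 16 + 4 + 2 → 0b1010110 (binary)
0b1010110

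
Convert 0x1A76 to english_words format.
Convert 0x1A76 (hexadecimal) → 1×4096 + 10×256 + 7×16 + 6 = 6774 (decimal)
Convert 6774 (decimal) → 6774 = 6×1000 + 7×100 + 74 → six thousand seven hundred seventy-four (English words)
six thousand seven hundred seventy-four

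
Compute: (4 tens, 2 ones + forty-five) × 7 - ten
Convert 4 tens, 2 ones (place-value notation) → 4×10 + 2 = 42 (decimal)
Convert forty-five (English words) → 45 (decimal)
Convert ten (English words) → 10 (decimal)
Expression in decimal: (42 + 45) × 7 - 10
Parentheses first: 42 + 45 = 87
Multiply: 87 × 7 = 609
Subtract: 609 - 10 = 599
599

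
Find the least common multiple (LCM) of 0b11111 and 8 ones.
Convert 0b11111 (binary) → 16 + 8 + 4 + 2 + 1 = 31 (decimal)
Convert 8 ones (place-value notation) → 8 (decimal)
Compute lcm(31, 8) = 248
248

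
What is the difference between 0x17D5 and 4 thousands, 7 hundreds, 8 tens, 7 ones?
Convert 0x17D5 (hexadecimal) → 1×4096 + 7×256 + 13×16 + 5 = 6101 (decimal)
Convert 4 thousands, 7 hundreds, 8 tens, 7 ones (place-value notation) → 4×1000 + 7×100 + 8×10 + 7 = 4787 (decimal)
Difference: |6101 - 4787| = 1314
1314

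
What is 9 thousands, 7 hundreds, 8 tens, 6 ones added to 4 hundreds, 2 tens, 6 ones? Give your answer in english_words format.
Convert 9 thousands, 7 hundreds, 8 tens, 6 ones (place-value notation) → 9×1000 + 7×100 + 8×10 + 6 = 9786 (decimal)
Convert 4 hundreds, 2 tens, 6 ones (place-value notation) → 4×100 + 2×10 + 6 = 426 (decimal)
Compute 9786 + 426 = 10212
Convert 10212 (decimal) → 10212 = 10×1000 + 2×100 + 12 → ten thousand two hundred twelve (English words)
ten thousand two hundred twelve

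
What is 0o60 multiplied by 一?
Convert 0o60 (octal) → 6×8 = 48 (decimal)
Convert 一 (Chinese numeral) → 1 (decimal)
Compute 48 × 1 = 48
48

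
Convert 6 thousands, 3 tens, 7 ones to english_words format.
Convert 6 thousands, 3 tens, 7 ones (place-value notation) → 6×1000 + 3×10 + 7 = 6037 (decimal)
Convert 6037 (decimal) → 6037 = 6×1000 + 37 → six thousand thirty-seven (English words)
six thousand thirty-seven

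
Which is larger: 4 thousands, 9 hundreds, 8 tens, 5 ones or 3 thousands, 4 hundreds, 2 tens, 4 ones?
Convert 4 thousands, 9 hundreds, 8 tens, 5 ones (place-value notation) → 4×1000 + 9×100 + 8×10 + 5 = 4985 (decimal)
Convert 3 thousands, 4 hundreds, 2 tens, 4 ones (place-value notation) → 3×1000 + 4×100 + 2×10 + 4 = 3424 (decimal)
Compare 4985 vs 3424: larger = 4985
4985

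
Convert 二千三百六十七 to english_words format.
Convert 二千三百六十七 (Chinese numeral) → 2×1000 + 3×100 + 6×10 + 7 = 2367 (decimal)
Convert 2367 (decimal) → 2367 = 2×1000 + 3×100 + 67 → two thousand three hundred sixty-seven (English words)
two thousand three hundred sixty-seven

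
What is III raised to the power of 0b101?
Convert III (Roman numeral) → 1 + 1 + 1 = 3 (decimal)
Convert 0b101 (binary) → 4 + 1 = 5 (decimal)
Compute 3 ^ 5 = 243
243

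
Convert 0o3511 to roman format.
Convert 0o3511 (octal) → 3×512 + 5×64 + 1×8 + 1 = 1865 (decimal)
Convert 1865 (decimal) → 1865 = 1000 + 500 + 100 + 100 + 100 + 50 + 10 + 5 → MDCCCLXV (Roman numeral)
MDCCCLXV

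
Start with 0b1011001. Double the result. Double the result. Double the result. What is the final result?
Convert 0b1011001 (binary) → 64 + 16 + 8 + 1 = 89 (decimal)
Start: 89
89 × 2 = 178
178 × 2 = 356
356 × 2 = 712
712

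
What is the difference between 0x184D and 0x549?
Convert 0x184D (hexadecimal) → 1×4096 + 8×256 + 4×16 + 13 = 6221 (decimal)
Convert 0x549 (hexadecimal) → 5×256 + 4×16 + 9 = 1353 (decimal)
Difference: |6221 - 1353| = 4868
4868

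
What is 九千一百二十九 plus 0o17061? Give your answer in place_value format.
Convert 九千一百二十九 (Chinese numeral) → 9×1000 + 1×100 + 2×10 + 9 = 9129 (decimal)
Convert 0o17061 (octal) → 1×4096 + 7×512 + 6×8 + 1 = 7729 (decimal)
Compute 9129 + 7729 = 16858
Convert 16858 (decimal) → 16858 = 16×1000 + 8×100 + 5×10 + 8 → 16 thousands, 8 hundreds, 5 tens, 8 ones (place-value notation)
16 thousands, 8 hundreds, 5 tens, 8 ones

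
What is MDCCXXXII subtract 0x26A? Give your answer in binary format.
Convert MDCCXXXII (Roman numeral) → 1000 + 500 + 100 + 100 + 10 + 10 + 10 + 1 + 1 = 1732 (decimal)
Convert 0x26A (hexadecimal) → 2×256 + 6×16 + 10 = 618 (decimal)
Compute 1732 - 618 = 1114
Convert 1114 (decimal) → 1114 = 1024 + 64 + 16 + 8 + 2 → 0b10001011010 (binary)
0b10001011010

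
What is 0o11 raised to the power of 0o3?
Convert 0o11 (octal) → 1×8 + 1 = 9 (decimal)
Convert 0o3 (octal) → 3 (decimal)
Compute 9 ^ 3 = 729
729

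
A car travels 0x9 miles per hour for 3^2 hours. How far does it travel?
Convert 0x9 (hexadecimal) → 9 (decimal)
Convert 3^2 (power) → 9 (decimal)
Compute 9 × 9 = 81
81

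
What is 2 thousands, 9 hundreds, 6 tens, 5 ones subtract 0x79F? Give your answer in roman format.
Convert 2 thousands, 9 hundreds, 6 tens, 5 ones (place-value notation) → 2×1000 + 9×100 + 6×10 + 5 = 2965 (decimal)
Convert 0x79F (hexadecimal) → 7×256 + 9×16 + 15 = 1951 (decimal)
Compute 2965 - 1951 = 1014
Convert 1014 (decimal) → 1014 = 1000 + 10 + 4 → MXIV (Roman numeral)
MXIV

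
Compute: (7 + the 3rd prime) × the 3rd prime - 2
Convert the 3rd prime (prime index) → 5 (decimal)
Convert the 3rd prime (prime index) → 5 (decimal)
Expression in decimal: (7 + 5) × 5 - 2
Parentheses first: 7 + 5 = 12
Multiply: 12 × 5 = 60
Subtract: 60 - 2 = 58
58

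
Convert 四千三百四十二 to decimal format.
Convert 四千三百四十二 (Chinese numeral) → 4×1000 + 3×100 + 4×10 + 2 = 4342 (decimal)
4342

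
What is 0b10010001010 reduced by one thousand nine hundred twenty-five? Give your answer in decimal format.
Convert 0b10010001010 (binary) → 1024 + 128 + 8 + 2 = 1162 (decimal)
Convert one thousand nine hundred twenty-five (English words) → 1×1000 + 9×100 + 25 = 1925 (decimal)
Compute 1162 - 1925 = -763
-763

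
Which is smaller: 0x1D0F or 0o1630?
Convert 0x1D0F (hexadecimal) → 1×4096 + 13×256 + 15 = 7439 (decimal)
Convert 0o1630 (octal) → 1×512 + 6×64 + 3×8 = 920 (decimal)
Compare 7439 vs 920: smaller = 920
920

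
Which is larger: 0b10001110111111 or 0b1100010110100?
Convert 0b10001110111111 (binary) → 8192 + 512 + 256 + 128 + 32 + 16 + 8 + 4 + 2 + 1 = 9151 (decimal)
Convert 0b1100010110100 (binary) → 4096 + 2048 + 128 + 32 + 16 + 4 = 6324 (decimal)
Compare 9151 vs 6324: larger = 9151
9151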